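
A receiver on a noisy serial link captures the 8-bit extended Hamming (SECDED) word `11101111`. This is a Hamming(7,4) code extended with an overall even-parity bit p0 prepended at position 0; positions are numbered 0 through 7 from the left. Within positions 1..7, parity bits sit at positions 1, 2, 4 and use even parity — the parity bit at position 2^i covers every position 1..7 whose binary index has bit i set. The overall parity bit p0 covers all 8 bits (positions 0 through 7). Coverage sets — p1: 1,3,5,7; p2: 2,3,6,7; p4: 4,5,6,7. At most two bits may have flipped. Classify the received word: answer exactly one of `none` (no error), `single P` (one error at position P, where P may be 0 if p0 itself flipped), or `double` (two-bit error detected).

s1: b1⊕b3⊕b5⊕b7 = 1⊕0⊕1⊕1 = 1
s2: b2⊕b3⊕b6⊕b7 = 1⊕0⊕1⊕1 = 1
s4: b4⊕b5⊕b6⊕b7 = 1⊕1⊕1⊕1 = 0
Syndrome (s4...s1) = 011 → position 3.
Overall parity (XOR of all 8 bits, including p0): 1⊕1⊕1⊕0⊕1⊕1⊕1⊕1 = 1
Overall=1, syndrome position=3 → single-bit error at position 3.

single 3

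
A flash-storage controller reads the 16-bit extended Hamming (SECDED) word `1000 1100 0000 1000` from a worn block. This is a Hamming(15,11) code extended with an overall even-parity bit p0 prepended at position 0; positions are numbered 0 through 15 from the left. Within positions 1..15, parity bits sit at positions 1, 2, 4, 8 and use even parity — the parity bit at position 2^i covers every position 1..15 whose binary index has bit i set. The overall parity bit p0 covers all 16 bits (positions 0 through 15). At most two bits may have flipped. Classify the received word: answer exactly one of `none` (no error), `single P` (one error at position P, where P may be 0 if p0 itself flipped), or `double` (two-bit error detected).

double

s1: b1⊕b3⊕b5⊕b7⊕b9⊕b11⊕b13⊕b15 = 0⊕0⊕1⊕0⊕0⊕0⊕0⊕0 = 1
s2: b2⊕b3⊕b6⊕b7⊕b10⊕b11⊕b14⊕b15 = 0⊕0⊕0⊕0⊕0⊕0⊕0⊕0 = 0
s4: b4⊕b5⊕b6⊕b7⊕b12⊕b13⊕b14⊕b15 = 1⊕1⊕0⊕0⊕1⊕0⊕0⊕0 = 1
s8: b8⊕b9⊕b10⊕b11⊕b12⊕b13⊕b14⊕b15 = 0⊕0⊕0⊕0⊕1⊕0⊕0⊕0 = 1
Syndrome (s8...s1) = 1101 → position 13.
Overall parity (XOR of all 16 bits, including p0): 1⊕0⊕0⊕0⊕1⊕1⊕0⊕0⊕0⊕0⊕0⊕0⊕1⊕0⊕0⊕0 = 0
Overall=0, syndrome position=13 → double-bit error detected (uncorrectable).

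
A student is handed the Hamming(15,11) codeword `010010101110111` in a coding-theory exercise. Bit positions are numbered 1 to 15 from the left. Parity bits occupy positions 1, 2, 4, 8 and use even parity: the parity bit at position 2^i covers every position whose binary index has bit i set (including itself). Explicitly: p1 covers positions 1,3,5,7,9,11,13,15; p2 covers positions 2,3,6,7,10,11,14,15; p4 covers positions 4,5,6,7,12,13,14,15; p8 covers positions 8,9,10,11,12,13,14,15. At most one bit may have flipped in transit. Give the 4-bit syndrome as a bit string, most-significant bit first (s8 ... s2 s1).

s1: b1⊕b3⊕b5⊕b7⊕b9⊕b11⊕b13⊕b15 = 0⊕0⊕1⊕1⊕1⊕1⊕1⊕1 = 0
s2: b2⊕b3⊕b6⊕b7⊕b10⊕b11⊕b14⊕b15 = 1⊕0⊕0⊕1⊕1⊕1⊕1⊕1 = 0
s4: b4⊕b5⊕b6⊕b7⊕b12⊕b13⊕b14⊕b15 = 0⊕1⊕0⊕1⊕0⊕1⊕1⊕1 = 1
s8: b8⊕b9⊕b10⊕b11⊕b12⊕b13⊕b14⊕b15 = 0⊕1⊕1⊕1⊕0⊕1⊕1⊕1 = 0
Syndrome (s8...s1) = 0100 → position 4.

0100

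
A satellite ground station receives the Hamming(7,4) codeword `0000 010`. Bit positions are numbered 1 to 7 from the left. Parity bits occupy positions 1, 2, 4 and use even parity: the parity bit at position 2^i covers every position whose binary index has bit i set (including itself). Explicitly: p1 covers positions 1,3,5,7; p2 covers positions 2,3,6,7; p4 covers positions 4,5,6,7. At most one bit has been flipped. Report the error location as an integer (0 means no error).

6

s1: b1⊕b3⊕b5⊕b7 = 0⊕0⊕0⊕0 = 0
s2: b2⊕b3⊕b6⊕b7 = 0⊕0⊕1⊕0 = 1
s4: b4⊕b5⊕b6⊕b7 = 0⊕0⊕1⊕0 = 1
Syndrome (s4...s1) = 110 → position 6.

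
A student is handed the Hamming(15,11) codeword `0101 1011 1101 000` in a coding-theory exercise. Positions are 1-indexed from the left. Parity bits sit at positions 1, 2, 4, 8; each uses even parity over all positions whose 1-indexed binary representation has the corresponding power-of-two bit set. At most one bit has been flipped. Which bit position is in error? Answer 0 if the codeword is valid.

s1: b1⊕b3⊕b5⊕b7⊕b9⊕b11⊕b13⊕b15 = 0⊕0⊕1⊕1⊕1⊕0⊕0⊕0 = 1
s2: b2⊕b3⊕b6⊕b7⊕b10⊕b11⊕b14⊕b15 = 1⊕0⊕0⊕1⊕1⊕0⊕0⊕0 = 1
s4: b4⊕b5⊕b6⊕b7⊕b12⊕b13⊕b14⊕b15 = 1⊕1⊕0⊕1⊕1⊕0⊕0⊕0 = 0
s8: b8⊕b9⊕b10⊕b11⊕b12⊕b13⊕b14⊕b15 = 1⊕1⊕1⊕0⊕1⊕0⊕0⊕0 = 0
Syndrome (s8...s1) = 0011 → position 3.

3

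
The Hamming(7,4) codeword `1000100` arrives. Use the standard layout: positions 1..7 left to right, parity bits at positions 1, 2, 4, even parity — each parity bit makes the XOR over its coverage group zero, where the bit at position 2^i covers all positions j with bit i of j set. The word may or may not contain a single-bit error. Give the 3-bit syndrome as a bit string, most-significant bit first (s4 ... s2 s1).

s1: b1⊕b3⊕b5⊕b7 = 1⊕0⊕1⊕0 = 0
s2: b2⊕b3⊕b6⊕b7 = 0⊕0⊕0⊕0 = 0
s4: b4⊕b5⊕b6⊕b7 = 0⊕1⊕0⊕0 = 1
Syndrome (s4...s1) = 100 → position 4.

100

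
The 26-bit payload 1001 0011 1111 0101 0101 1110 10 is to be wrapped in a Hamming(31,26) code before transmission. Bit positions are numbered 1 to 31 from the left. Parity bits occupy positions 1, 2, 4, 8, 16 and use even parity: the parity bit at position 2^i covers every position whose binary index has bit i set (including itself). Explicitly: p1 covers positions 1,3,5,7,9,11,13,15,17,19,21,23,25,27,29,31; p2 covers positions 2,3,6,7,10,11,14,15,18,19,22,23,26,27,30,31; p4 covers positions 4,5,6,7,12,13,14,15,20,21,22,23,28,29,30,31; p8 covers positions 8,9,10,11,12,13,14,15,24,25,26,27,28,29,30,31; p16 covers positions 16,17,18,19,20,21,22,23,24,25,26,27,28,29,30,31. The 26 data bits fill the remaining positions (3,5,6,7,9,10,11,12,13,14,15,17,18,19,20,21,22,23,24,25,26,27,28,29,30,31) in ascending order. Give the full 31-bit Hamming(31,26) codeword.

1011001000111111101010101111010

Place data bits at non-power-of-two positions: b3=1, b5=0, b6=0, b7=1, b9=0, b10=0, b11=1, b12=1, b13=1, b14=1, b15=1, b17=1, b18=0, b19=1, b20=0, b21=1, b22=0, b23=1, b24=0, b25=1, b26=1, b27=1, b28=1, b29=0, b30=1, b31=0.
p1 = XOR of data positions {3,5,7,9,11,13,15,17,19,21,23,25,27,29,31} = 1⊕0⊕1⊕0⊕1⊕1⊕1⊕1⊕1⊕1⊕1⊕1⊕1⊕0⊕0 = 1
p2 = XOR of data positions {3,6,7,10,11,14,15,18,19,22,23,26,27,30,31} = 1⊕0⊕1⊕0⊕1⊕1⊕1⊕0⊕1⊕0⊕1⊕1⊕1⊕1⊕0 = 0
p4 = XOR of data positions {5,6,7,12,13,14,15,20,21,22,23,28,29,30,31} = 0⊕0⊕1⊕1⊕1⊕1⊕1⊕0⊕1⊕0⊕1⊕1⊕0⊕1⊕0 = 1
p8 = XOR of data positions {9,10,11,12,13,14,15,24,25,26,27,28,29,30,31} = 0⊕0⊕1⊕1⊕1⊕1⊕1⊕0⊕1⊕1⊕1⊕1⊕0⊕1⊕0 = 0
p16 = XOR of data positions {17,18,19,20,21,22,23,24,25,26,27,28,29,30,31} = 1⊕0⊕1⊕0⊕1⊕0⊕1⊕0⊕1⊕1⊕1⊕1⊕0⊕1⊕0 = 1
Codeword b1..b31 = 1011001000111111101010101111010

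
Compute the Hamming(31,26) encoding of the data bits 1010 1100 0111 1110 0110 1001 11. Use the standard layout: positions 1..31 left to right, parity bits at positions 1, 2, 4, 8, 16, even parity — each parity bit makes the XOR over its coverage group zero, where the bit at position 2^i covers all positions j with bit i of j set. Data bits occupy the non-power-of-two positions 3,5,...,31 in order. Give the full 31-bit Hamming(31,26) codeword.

Place data bits at non-power-of-two positions: b3=1, b5=0, b6=1, b7=0, b9=1, b10=1, b11=0, b12=0, b13=0, b14=1, b15=1, b17=1, b18=1, b19=1, b20=1, b21=0, b22=0, b23=1, b24=1, b25=0, b26=1, b27=0, b28=0, b29=1, b30=1, b31=1.
p1 = XOR of data positions {3,5,7,9,11,13,15,17,19,21,23,25,27,29,31} = 1⊕0⊕0⊕1⊕0⊕0⊕1⊕1⊕1⊕0⊕1⊕0⊕0⊕1⊕1 = 0
p2 = XOR of data positions {3,6,7,10,11,14,15,18,19,22,23,26,27,30,31} = 1⊕1⊕0⊕1⊕0⊕1⊕1⊕1⊕1⊕0⊕1⊕1⊕0⊕1⊕1 = 1
p4 = XOR of data positions {5,6,7,12,13,14,15,20,21,22,23,28,29,30,31} = 0⊕1⊕0⊕0⊕0⊕1⊕1⊕1⊕0⊕0⊕1⊕0⊕1⊕1⊕1 = 0
p8 = XOR of data positions {9,10,11,12,13,14,15,24,25,26,27,28,29,30,31} = 1⊕1⊕0⊕0⊕0⊕1⊕1⊕1⊕0⊕1⊕0⊕0⊕1⊕1⊕1 = 1
p16 = XOR of data positions {17,18,19,20,21,22,23,24,25,26,27,28,29,30,31} = 1⊕1⊕1⊕1⊕0⊕0⊕1⊕1⊕0⊕1⊕0⊕0⊕1⊕1⊕1 = 0
Codeword b1..b31 = 0110010111000110111100110100111

0110010111000110111100110100111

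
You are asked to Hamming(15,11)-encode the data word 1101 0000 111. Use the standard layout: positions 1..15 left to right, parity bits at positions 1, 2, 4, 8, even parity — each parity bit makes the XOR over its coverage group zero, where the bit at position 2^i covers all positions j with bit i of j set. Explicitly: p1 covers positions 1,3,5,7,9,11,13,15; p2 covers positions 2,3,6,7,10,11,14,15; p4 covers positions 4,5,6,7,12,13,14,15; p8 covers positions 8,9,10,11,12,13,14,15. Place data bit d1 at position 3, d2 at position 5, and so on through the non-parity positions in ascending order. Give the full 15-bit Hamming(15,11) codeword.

101110110000111

Place data bits at non-power-of-two positions: b3=1, b5=1, b6=0, b7=1, b9=0, b10=0, b11=0, b12=0, b13=1, b14=1, b15=1.
p1 = XOR of data positions {3,5,7,9,11,13,15} = 1⊕1⊕1⊕0⊕0⊕1⊕1 = 1
p2 = XOR of data positions {3,6,7,10,11,14,15} = 1⊕0⊕1⊕0⊕0⊕1⊕1 = 0
p4 = XOR of data positions {5,6,7,12,13,14,15} = 1⊕0⊕1⊕0⊕1⊕1⊕1 = 1
p8 = XOR of data positions {9,10,11,12,13,14,15} = 0⊕0⊕0⊕0⊕1⊕1⊕1 = 1
Codeword b1..b15 = 101110110000111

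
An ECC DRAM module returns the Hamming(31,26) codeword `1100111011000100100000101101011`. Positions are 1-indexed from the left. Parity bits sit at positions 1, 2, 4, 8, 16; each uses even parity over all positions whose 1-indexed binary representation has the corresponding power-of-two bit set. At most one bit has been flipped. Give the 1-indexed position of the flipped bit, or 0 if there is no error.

18

s1: b1⊕b3⊕b5⊕b7⊕b9⊕b11⊕b13⊕b15⊕b17⊕b19⊕b21⊕b23⊕b25⊕b27⊕b29⊕b31 = 1⊕0⊕1⊕1⊕1⊕0⊕0⊕0⊕1⊕0⊕0⊕1⊕1⊕0⊕0⊕1 = 0
s2: b2⊕b3⊕b6⊕b7⊕b10⊕b11⊕b14⊕b15⊕b18⊕b19⊕b22⊕b23⊕b26⊕b27⊕b30⊕b31 = 1⊕0⊕1⊕1⊕1⊕0⊕1⊕0⊕0⊕0⊕0⊕1⊕1⊕0⊕1⊕1 = 1
s4: b4⊕b5⊕b6⊕b7⊕b12⊕b13⊕b14⊕b15⊕b20⊕b21⊕b22⊕b23⊕b28⊕b29⊕b30⊕b31 = 0⊕1⊕1⊕1⊕0⊕0⊕1⊕0⊕0⊕0⊕0⊕1⊕1⊕0⊕1⊕1 = 0
s8: b8⊕b9⊕b10⊕b11⊕b12⊕b13⊕b14⊕b15⊕b24⊕b25⊕b26⊕b27⊕b28⊕b29⊕b30⊕b31 = 0⊕1⊕1⊕0⊕0⊕0⊕1⊕0⊕0⊕1⊕1⊕0⊕1⊕0⊕1⊕1 = 0
s16: b16⊕b17⊕b18⊕b19⊕b20⊕b21⊕b22⊕b23⊕b24⊕b25⊕b26⊕b27⊕b28⊕b29⊕b30⊕b31 = 0⊕1⊕0⊕0⊕0⊕0⊕0⊕1⊕0⊕1⊕1⊕0⊕1⊕0⊕1⊕1 = 1
Syndrome (s16...s1) = 10010 → position 18.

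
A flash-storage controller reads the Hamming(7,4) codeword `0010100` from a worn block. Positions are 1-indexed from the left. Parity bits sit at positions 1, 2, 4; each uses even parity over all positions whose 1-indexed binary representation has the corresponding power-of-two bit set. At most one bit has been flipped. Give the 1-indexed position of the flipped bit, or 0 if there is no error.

6

s1: b1⊕b3⊕b5⊕b7 = 0⊕1⊕1⊕0 = 0
s2: b2⊕b3⊕b6⊕b7 = 0⊕1⊕0⊕0 = 1
s4: b4⊕b5⊕b6⊕b7 = 0⊕1⊕0⊕0 = 1
Syndrome (s4...s1) = 110 → position 6.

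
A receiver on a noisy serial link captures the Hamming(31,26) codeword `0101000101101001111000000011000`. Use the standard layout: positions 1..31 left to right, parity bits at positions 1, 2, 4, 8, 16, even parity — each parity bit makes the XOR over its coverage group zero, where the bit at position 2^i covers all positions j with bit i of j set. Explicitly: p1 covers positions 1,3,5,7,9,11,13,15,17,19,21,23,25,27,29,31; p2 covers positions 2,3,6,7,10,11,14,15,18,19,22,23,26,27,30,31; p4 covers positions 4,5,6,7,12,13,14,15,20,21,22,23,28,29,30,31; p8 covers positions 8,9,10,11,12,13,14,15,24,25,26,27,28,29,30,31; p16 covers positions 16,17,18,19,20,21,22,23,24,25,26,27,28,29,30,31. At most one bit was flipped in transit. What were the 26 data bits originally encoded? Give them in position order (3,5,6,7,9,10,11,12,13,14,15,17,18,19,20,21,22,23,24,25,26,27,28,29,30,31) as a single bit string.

s1: b1⊕b3⊕b5⊕b7⊕b9⊕b11⊕b13⊕b15⊕b17⊕b19⊕b21⊕b23⊕b25⊕b27⊕b29⊕b31 = 0⊕0⊕0⊕0⊕0⊕1⊕1⊕0⊕1⊕1⊕0⊕0⊕0⊕1⊕0⊕0 = 1
s2: b2⊕b3⊕b6⊕b7⊕b10⊕b11⊕b14⊕b15⊕b18⊕b19⊕b22⊕b23⊕b26⊕b27⊕b30⊕b31 = 1⊕0⊕0⊕0⊕1⊕1⊕0⊕0⊕1⊕1⊕0⊕0⊕0⊕1⊕0⊕0 = 0
s4: b4⊕b5⊕b6⊕b7⊕b12⊕b13⊕b14⊕b15⊕b20⊕b21⊕b22⊕b23⊕b28⊕b29⊕b30⊕b31 = 1⊕0⊕0⊕0⊕0⊕1⊕0⊕0⊕0⊕0⊕0⊕0⊕1⊕0⊕0⊕0 = 1
s8: b8⊕b9⊕b10⊕b11⊕b12⊕b13⊕b14⊕b15⊕b24⊕b25⊕b26⊕b27⊕b28⊕b29⊕b30⊕b31 = 1⊕0⊕1⊕1⊕0⊕1⊕0⊕0⊕0⊕0⊕0⊕1⊕1⊕0⊕0⊕0 = 0
s16: b16⊕b17⊕b18⊕b19⊕b20⊕b21⊕b22⊕b23⊕b24⊕b25⊕b26⊕b27⊕b28⊕b29⊕b30⊕b31 = 1⊕1⊕1⊕1⊕0⊕0⊕0⊕0⊕0⊕0⊕0⊕1⊕1⊕0⊕0⊕0 = 0
Syndrome (s16...s1) = 00101 → position 5.
Flip bit 5: corrected codeword = 0101100101101001111000000011000
Data bits at positions 3,5,6,7,9,10,11,12,13,14,15,17,18,19,20,21,22,23,24,25,26,27,28,29,30,31: 01000110100111000000011000

01000110100111000000011000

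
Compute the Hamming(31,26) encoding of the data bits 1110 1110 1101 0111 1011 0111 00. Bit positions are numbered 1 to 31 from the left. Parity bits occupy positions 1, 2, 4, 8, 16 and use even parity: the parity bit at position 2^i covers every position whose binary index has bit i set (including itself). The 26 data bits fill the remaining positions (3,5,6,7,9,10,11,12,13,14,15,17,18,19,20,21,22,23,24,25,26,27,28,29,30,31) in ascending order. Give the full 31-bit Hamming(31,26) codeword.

Place data bits at non-power-of-two positions: b3=1, b5=1, b6=1, b7=0, b9=1, b10=1, b11=1, b12=0, b13=1, b14=1, b15=0, b17=1, b18=0, b19=1, b20=1, b21=1, b22=1, b23=0, b24=1, b25=1, b26=0, b27=1, b28=1, b29=1, b30=0, b31=0.
p1 = XOR of data positions {3,5,7,9,11,13,15,17,19,21,23,25,27,29,31} = 1⊕1⊕0⊕1⊕1⊕1⊕0⊕1⊕1⊕1⊕0⊕1⊕1⊕1⊕0 = 1
p2 = XOR of data positions {3,6,7,10,11,14,15,18,19,22,23,26,27,30,31} = 1⊕1⊕0⊕1⊕1⊕1⊕0⊕0⊕1⊕1⊕0⊕0⊕1⊕0⊕0 = 0
p4 = XOR of data positions {5,6,7,12,13,14,15,20,21,22,23,28,29,30,31} = 1⊕1⊕0⊕0⊕1⊕1⊕0⊕1⊕1⊕1⊕0⊕1⊕1⊕0⊕0 = 1
p8 = XOR of data positions {9,10,11,12,13,14,15,24,25,26,27,28,29,30,31} = 1⊕1⊕1⊕0⊕1⊕1⊕0⊕1⊕1⊕0⊕1⊕1⊕1⊕0⊕0 = 0
p16 = XOR of data positions {17,18,19,20,21,22,23,24,25,26,27,28,29,30,31} = 1⊕0⊕1⊕1⊕1⊕1⊕0⊕1⊕1⊕0⊕1⊕1⊕1⊕0⊕0 = 0
Codeword b1..b31 = 1011110011101100101111011011100

1011110011101100101111011011100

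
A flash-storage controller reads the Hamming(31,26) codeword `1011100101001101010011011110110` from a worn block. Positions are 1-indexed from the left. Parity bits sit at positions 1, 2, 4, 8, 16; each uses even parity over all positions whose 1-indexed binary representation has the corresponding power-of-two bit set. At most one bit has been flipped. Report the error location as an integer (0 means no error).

0

s1: b1⊕b3⊕b5⊕b7⊕b9⊕b11⊕b13⊕b15⊕b17⊕b19⊕b21⊕b23⊕b25⊕b27⊕b29⊕b31 = 1⊕1⊕1⊕0⊕0⊕0⊕1⊕0⊕0⊕0⊕1⊕0⊕1⊕1⊕1⊕0 = 0
s2: b2⊕b3⊕b6⊕b7⊕b10⊕b11⊕b14⊕b15⊕b18⊕b19⊕b22⊕b23⊕b26⊕b27⊕b30⊕b31 = 0⊕1⊕0⊕0⊕1⊕0⊕1⊕0⊕1⊕0⊕1⊕0⊕1⊕1⊕1⊕0 = 0
s4: b4⊕b5⊕b6⊕b7⊕b12⊕b13⊕b14⊕b15⊕b20⊕b21⊕b22⊕b23⊕b28⊕b29⊕b30⊕b31 = 1⊕1⊕0⊕0⊕0⊕1⊕1⊕0⊕0⊕1⊕1⊕0⊕0⊕1⊕1⊕0 = 0
s8: b8⊕b9⊕b10⊕b11⊕b12⊕b13⊕b14⊕b15⊕b24⊕b25⊕b26⊕b27⊕b28⊕b29⊕b30⊕b31 = 1⊕0⊕1⊕0⊕0⊕1⊕1⊕0⊕1⊕1⊕1⊕1⊕0⊕1⊕1⊕0 = 0
s16: b16⊕b17⊕b18⊕b19⊕b20⊕b21⊕b22⊕b23⊕b24⊕b25⊕b26⊕b27⊕b28⊕b29⊕b30⊕b31 = 1⊕0⊕1⊕0⊕0⊕1⊕1⊕0⊕1⊕1⊕1⊕1⊕0⊕1⊕1⊕0 = 0
Syndrome (s16...s1) = 00000 → position 0 (no error).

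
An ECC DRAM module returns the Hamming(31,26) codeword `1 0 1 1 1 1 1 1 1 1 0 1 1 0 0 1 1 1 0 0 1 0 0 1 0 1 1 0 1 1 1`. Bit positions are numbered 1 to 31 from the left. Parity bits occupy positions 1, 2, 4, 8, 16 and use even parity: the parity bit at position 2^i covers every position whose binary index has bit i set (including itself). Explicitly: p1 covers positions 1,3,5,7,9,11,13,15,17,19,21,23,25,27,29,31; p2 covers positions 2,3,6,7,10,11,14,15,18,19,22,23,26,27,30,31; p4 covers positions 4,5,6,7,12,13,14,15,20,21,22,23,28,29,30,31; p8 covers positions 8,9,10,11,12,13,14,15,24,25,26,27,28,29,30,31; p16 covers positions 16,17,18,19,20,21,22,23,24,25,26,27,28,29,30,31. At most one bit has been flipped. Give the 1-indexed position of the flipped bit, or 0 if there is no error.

11

s1: b1⊕b3⊕b5⊕b7⊕b9⊕b11⊕b13⊕b15⊕b17⊕b19⊕b21⊕b23⊕b25⊕b27⊕b29⊕b31 = 1⊕1⊕1⊕1⊕1⊕0⊕1⊕0⊕1⊕0⊕1⊕0⊕0⊕1⊕1⊕1 = 1
s2: b2⊕b3⊕b6⊕b7⊕b10⊕b11⊕b14⊕b15⊕b18⊕b19⊕b22⊕b23⊕b26⊕b27⊕b30⊕b31 = 0⊕1⊕1⊕1⊕1⊕0⊕0⊕0⊕1⊕0⊕0⊕0⊕1⊕1⊕1⊕1 = 1
s4: b4⊕b5⊕b6⊕b7⊕b12⊕b13⊕b14⊕b15⊕b20⊕b21⊕b22⊕b23⊕b28⊕b29⊕b30⊕b31 = 1⊕1⊕1⊕1⊕1⊕1⊕0⊕0⊕0⊕1⊕0⊕0⊕0⊕1⊕1⊕1 = 0
s8: b8⊕b9⊕b10⊕b11⊕b12⊕b13⊕b14⊕b15⊕b24⊕b25⊕b26⊕b27⊕b28⊕b29⊕b30⊕b31 = 1⊕1⊕1⊕0⊕1⊕1⊕0⊕0⊕1⊕0⊕1⊕1⊕0⊕1⊕1⊕1 = 1
s16: b16⊕b17⊕b18⊕b19⊕b20⊕b21⊕b22⊕b23⊕b24⊕b25⊕b26⊕b27⊕b28⊕b29⊕b30⊕b31 = 1⊕1⊕1⊕0⊕0⊕1⊕0⊕0⊕1⊕0⊕1⊕1⊕0⊕1⊕1⊕1 = 0
Syndrome (s16...s1) = 01011 → position 11.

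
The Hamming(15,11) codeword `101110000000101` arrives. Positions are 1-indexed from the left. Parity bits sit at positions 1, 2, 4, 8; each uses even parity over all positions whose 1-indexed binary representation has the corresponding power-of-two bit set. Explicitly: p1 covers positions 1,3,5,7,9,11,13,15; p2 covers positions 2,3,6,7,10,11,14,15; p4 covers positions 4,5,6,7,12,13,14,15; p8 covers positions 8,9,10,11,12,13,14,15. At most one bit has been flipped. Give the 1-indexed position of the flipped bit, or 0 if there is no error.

1

s1: b1⊕b3⊕b5⊕b7⊕b9⊕b11⊕b13⊕b15 = 1⊕1⊕1⊕0⊕0⊕0⊕1⊕1 = 1
s2: b2⊕b3⊕b6⊕b7⊕b10⊕b11⊕b14⊕b15 = 0⊕1⊕0⊕0⊕0⊕0⊕0⊕1 = 0
s4: b4⊕b5⊕b6⊕b7⊕b12⊕b13⊕b14⊕b15 = 1⊕1⊕0⊕0⊕0⊕1⊕0⊕1 = 0
s8: b8⊕b9⊕b10⊕b11⊕b12⊕b13⊕b14⊕b15 = 0⊕0⊕0⊕0⊕0⊕1⊕0⊕1 = 0
Syndrome (s8...s1) = 0001 → position 1.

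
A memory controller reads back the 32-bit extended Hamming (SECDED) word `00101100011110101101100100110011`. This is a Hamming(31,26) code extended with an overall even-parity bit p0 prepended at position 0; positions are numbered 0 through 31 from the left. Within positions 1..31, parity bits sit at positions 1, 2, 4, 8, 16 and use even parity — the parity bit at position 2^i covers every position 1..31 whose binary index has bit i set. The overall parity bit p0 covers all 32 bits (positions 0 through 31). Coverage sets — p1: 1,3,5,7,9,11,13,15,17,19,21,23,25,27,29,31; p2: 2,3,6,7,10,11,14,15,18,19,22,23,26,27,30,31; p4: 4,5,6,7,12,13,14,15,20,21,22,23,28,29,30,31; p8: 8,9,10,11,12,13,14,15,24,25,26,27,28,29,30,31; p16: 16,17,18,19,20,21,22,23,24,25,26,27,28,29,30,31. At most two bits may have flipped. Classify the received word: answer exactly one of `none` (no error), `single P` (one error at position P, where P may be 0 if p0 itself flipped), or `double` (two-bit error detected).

s1: b1⊕b3⊕b5⊕b7⊕b9⊕b11⊕b13⊕b15⊕b17⊕b19⊕b21⊕b23⊕b25⊕b27⊕b29⊕b31 = 0⊕0⊕1⊕0⊕1⊕1⊕0⊕0⊕1⊕1⊕0⊕1⊕0⊕1⊕0⊕1 = 0
s2: b2⊕b3⊕b6⊕b7⊕b10⊕b11⊕b14⊕b15⊕b18⊕b19⊕b22⊕b23⊕b26⊕b27⊕b30⊕b31 = 1⊕0⊕0⊕0⊕1⊕1⊕1⊕0⊕0⊕1⊕0⊕1⊕1⊕1⊕1⊕1 = 0
s4: b4⊕b5⊕b6⊕b7⊕b12⊕b13⊕b14⊕b15⊕b20⊕b21⊕b22⊕b23⊕b28⊕b29⊕b30⊕b31 = 1⊕1⊕0⊕0⊕1⊕0⊕1⊕0⊕1⊕0⊕0⊕1⊕0⊕0⊕1⊕1 = 0
s8: b8⊕b9⊕b10⊕b11⊕b12⊕b13⊕b14⊕b15⊕b24⊕b25⊕b26⊕b27⊕b28⊕b29⊕b30⊕b31 = 0⊕1⊕1⊕1⊕1⊕0⊕1⊕0⊕0⊕0⊕1⊕1⊕0⊕0⊕1⊕1 = 1
s16: b16⊕b17⊕b18⊕b19⊕b20⊕b21⊕b22⊕b23⊕b24⊕b25⊕b26⊕b27⊕b28⊕b29⊕b30⊕b31 = 1⊕1⊕0⊕1⊕1⊕0⊕0⊕1⊕0⊕0⊕1⊕1⊕0⊕0⊕1⊕1 = 1
Syndrome (s16...s1) = 11000 → position 24.
Overall parity (XOR of all 32 bits, including p0): 0⊕0⊕1⊕0⊕1⊕1⊕0⊕0⊕0⊕1⊕1⊕1⊕1⊕0⊕1⊕0⊕1⊕1⊕0⊕1⊕1⊕0⊕0⊕1⊕0⊕0⊕1⊕1⊕0⊕0⊕1⊕1 = 1
Overall=1, syndrome position=24 → single-bit error at position 24.

single 24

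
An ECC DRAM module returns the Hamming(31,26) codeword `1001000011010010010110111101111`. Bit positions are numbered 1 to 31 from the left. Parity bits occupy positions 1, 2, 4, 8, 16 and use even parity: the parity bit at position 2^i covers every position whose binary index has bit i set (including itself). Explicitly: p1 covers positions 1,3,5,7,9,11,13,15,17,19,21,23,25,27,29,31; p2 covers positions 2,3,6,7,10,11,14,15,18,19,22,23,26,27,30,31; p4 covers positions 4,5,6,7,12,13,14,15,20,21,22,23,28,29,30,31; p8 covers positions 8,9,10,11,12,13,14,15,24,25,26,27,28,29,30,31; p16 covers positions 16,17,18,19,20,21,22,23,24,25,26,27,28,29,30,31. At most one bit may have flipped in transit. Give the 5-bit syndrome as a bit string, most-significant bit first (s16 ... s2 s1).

s1: b1⊕b3⊕b5⊕b7⊕b9⊕b11⊕b13⊕b15⊕b17⊕b19⊕b21⊕b23⊕b25⊕b27⊕b29⊕b31 = 1⊕0⊕0⊕0⊕1⊕0⊕0⊕1⊕0⊕0⊕1⊕1⊕1⊕0⊕1⊕1 = 0
s2: b2⊕b3⊕b6⊕b7⊕b10⊕b11⊕b14⊕b15⊕b18⊕b19⊕b22⊕b23⊕b26⊕b27⊕b30⊕b31 = 0⊕0⊕0⊕0⊕1⊕0⊕0⊕1⊕1⊕0⊕0⊕1⊕1⊕0⊕1⊕1 = 1
s4: b4⊕b5⊕b6⊕b7⊕b12⊕b13⊕b14⊕b15⊕b20⊕b21⊕b22⊕b23⊕b28⊕b29⊕b30⊕b31 = 1⊕0⊕0⊕0⊕1⊕0⊕0⊕1⊕1⊕1⊕0⊕1⊕1⊕1⊕1⊕1 = 0
s8: b8⊕b9⊕b10⊕b11⊕b12⊕b13⊕b14⊕b15⊕b24⊕b25⊕b26⊕b27⊕b28⊕b29⊕b30⊕b31 = 0⊕1⊕1⊕0⊕1⊕0⊕0⊕1⊕1⊕1⊕1⊕0⊕1⊕1⊕1⊕1 = 1
s16: b16⊕b17⊕b18⊕b19⊕b20⊕b21⊕b22⊕b23⊕b24⊕b25⊕b26⊕b27⊕b28⊕b29⊕b30⊕b31 = 0⊕0⊕1⊕0⊕1⊕1⊕0⊕1⊕1⊕1⊕1⊕0⊕1⊕1⊕1⊕1 = 1
Syndrome (s16...s1) = 11010 → position 26.

11010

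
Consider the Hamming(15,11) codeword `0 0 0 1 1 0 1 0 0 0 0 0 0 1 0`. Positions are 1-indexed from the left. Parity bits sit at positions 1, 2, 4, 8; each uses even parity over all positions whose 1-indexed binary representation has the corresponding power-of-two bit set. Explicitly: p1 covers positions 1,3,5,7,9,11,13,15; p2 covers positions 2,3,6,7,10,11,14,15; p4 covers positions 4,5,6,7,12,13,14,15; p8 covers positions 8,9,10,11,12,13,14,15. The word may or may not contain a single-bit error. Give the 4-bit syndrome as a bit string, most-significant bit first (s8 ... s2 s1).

s1: b1⊕b3⊕b5⊕b7⊕b9⊕b11⊕b13⊕b15 = 0⊕0⊕1⊕1⊕0⊕0⊕0⊕0 = 0
s2: b2⊕b3⊕b6⊕b7⊕b10⊕b11⊕b14⊕b15 = 0⊕0⊕0⊕1⊕0⊕0⊕1⊕0 = 0
s4: b4⊕b5⊕b6⊕b7⊕b12⊕b13⊕b14⊕b15 = 1⊕1⊕0⊕1⊕0⊕0⊕1⊕0 = 0
s8: b8⊕b9⊕b10⊕b11⊕b12⊕b13⊕b14⊕b15 = 0⊕0⊕0⊕0⊕0⊕0⊕1⊕0 = 1
Syndrome (s8...s1) = 1000 → position 8.

1000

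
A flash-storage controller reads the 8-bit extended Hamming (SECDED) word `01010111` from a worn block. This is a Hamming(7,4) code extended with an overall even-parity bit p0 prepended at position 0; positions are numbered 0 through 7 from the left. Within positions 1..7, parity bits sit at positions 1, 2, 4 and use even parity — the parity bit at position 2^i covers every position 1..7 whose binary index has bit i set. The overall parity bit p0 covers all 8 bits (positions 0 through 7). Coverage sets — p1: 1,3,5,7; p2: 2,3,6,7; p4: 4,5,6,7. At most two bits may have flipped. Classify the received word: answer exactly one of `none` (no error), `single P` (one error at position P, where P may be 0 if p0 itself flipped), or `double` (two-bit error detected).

single 6

s1: b1⊕b3⊕b5⊕b7 = 1⊕1⊕1⊕1 = 0
s2: b2⊕b3⊕b6⊕b7 = 0⊕1⊕1⊕1 = 1
s4: b4⊕b5⊕b6⊕b7 = 0⊕1⊕1⊕1 = 1
Syndrome (s4...s1) = 110 → position 6.
Overall parity (XOR of all 8 bits, including p0): 0⊕1⊕0⊕1⊕0⊕1⊕1⊕1 = 1
Overall=1, syndrome position=6 → single-bit error at position 6.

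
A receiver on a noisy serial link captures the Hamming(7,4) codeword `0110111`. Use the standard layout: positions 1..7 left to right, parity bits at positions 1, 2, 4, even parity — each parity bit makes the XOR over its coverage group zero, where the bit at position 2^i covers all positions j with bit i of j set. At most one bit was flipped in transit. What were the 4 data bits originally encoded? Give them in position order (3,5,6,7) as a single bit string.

s1: b1⊕b3⊕b5⊕b7 = 0⊕1⊕1⊕1 = 1
s2: b2⊕b3⊕b6⊕b7 = 1⊕1⊕1⊕1 = 0
s4: b4⊕b5⊕b6⊕b7 = 0⊕1⊕1⊕1 = 1
Syndrome (s4...s1) = 101 → position 5.
Flip bit 5: corrected codeword = 0110011
Data bits at positions 3,5,6,7: 1011

1011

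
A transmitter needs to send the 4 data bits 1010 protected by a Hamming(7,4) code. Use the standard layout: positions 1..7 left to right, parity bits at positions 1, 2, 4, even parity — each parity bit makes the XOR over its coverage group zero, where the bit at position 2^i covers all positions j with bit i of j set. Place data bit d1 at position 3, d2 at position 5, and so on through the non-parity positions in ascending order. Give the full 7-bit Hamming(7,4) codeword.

1011010

Place data bits at non-power-of-two positions: b3=1, b5=0, b6=1, b7=0.
p1 = XOR of data positions {3,5,7} = 1⊕0⊕0 = 1
p2 = XOR of data positions {3,6,7} = 1⊕1⊕0 = 0
p4 = XOR of data positions {5,6,7} = 0⊕1⊕0 = 1
Codeword b1..b7 = 1011010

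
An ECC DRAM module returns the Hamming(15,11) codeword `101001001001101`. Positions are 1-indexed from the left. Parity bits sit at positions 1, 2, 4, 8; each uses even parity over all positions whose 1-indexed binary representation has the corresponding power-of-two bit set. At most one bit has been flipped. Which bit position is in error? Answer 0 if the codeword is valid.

s1: b1⊕b3⊕b5⊕b7⊕b9⊕b11⊕b13⊕b15 = 1⊕1⊕0⊕0⊕1⊕0⊕1⊕1 = 1
s2: b2⊕b3⊕b6⊕b7⊕b10⊕b11⊕b14⊕b15 = 0⊕1⊕1⊕0⊕0⊕0⊕0⊕1 = 1
s4: b4⊕b5⊕b6⊕b7⊕b12⊕b13⊕b14⊕b15 = 0⊕0⊕1⊕0⊕1⊕1⊕0⊕1 = 0
s8: b8⊕b9⊕b10⊕b11⊕b12⊕b13⊕b14⊕b15 = 0⊕1⊕0⊕0⊕1⊕1⊕0⊕1 = 0
Syndrome (s8...s1) = 0011 → position 3.

3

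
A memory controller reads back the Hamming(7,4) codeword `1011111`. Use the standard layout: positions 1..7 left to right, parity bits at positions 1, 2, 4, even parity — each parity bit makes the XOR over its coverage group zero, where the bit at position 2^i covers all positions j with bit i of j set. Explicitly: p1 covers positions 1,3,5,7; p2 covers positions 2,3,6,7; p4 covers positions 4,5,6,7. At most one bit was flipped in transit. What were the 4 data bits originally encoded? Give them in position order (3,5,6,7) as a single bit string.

1111

s1: b1⊕b3⊕b5⊕b7 = 1⊕1⊕1⊕1 = 0
s2: b2⊕b3⊕b6⊕b7 = 0⊕1⊕1⊕1 = 1
s4: b4⊕b5⊕b6⊕b7 = 1⊕1⊕1⊕1 = 0
Syndrome (s4...s1) = 010 → position 2.
Flip bit 2: corrected codeword = 1111111
Data bits at positions 3,5,6,7: 1111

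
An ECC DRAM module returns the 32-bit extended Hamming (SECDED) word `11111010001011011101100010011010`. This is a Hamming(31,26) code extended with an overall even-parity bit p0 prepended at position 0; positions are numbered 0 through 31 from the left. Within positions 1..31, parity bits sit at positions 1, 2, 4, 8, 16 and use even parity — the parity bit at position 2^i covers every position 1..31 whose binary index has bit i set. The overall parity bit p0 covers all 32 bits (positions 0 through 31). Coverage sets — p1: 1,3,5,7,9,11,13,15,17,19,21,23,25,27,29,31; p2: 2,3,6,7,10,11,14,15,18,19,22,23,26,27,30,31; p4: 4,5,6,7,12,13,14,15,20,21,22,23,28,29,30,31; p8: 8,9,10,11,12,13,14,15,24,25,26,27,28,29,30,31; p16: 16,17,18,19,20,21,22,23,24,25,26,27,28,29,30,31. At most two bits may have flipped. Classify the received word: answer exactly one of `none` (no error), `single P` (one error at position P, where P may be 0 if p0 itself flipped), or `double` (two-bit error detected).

s1: b1⊕b3⊕b5⊕b7⊕b9⊕b11⊕b13⊕b15⊕b17⊕b19⊕b21⊕b23⊕b25⊕b27⊕b29⊕b31 = 1⊕1⊕0⊕0⊕0⊕0⊕1⊕1⊕1⊕1⊕0⊕0⊕0⊕1⊕0⊕0 = 1
s2: b2⊕b3⊕b6⊕b7⊕b10⊕b11⊕b14⊕b15⊕b18⊕b19⊕b22⊕b23⊕b26⊕b27⊕b30⊕b31 = 1⊕1⊕1⊕0⊕1⊕0⊕0⊕1⊕0⊕1⊕0⊕0⊕0⊕1⊕1⊕0 = 0
s4: b4⊕b5⊕b6⊕b7⊕b12⊕b13⊕b14⊕b15⊕b20⊕b21⊕b22⊕b23⊕b28⊕b29⊕b30⊕b31 = 1⊕0⊕1⊕0⊕1⊕1⊕0⊕1⊕1⊕0⊕0⊕0⊕1⊕0⊕1⊕0 = 0
s8: b8⊕b9⊕b10⊕b11⊕b12⊕b13⊕b14⊕b15⊕b24⊕b25⊕b26⊕b27⊕b28⊕b29⊕b30⊕b31 = 0⊕0⊕1⊕0⊕1⊕1⊕0⊕1⊕1⊕0⊕0⊕1⊕1⊕0⊕1⊕0 = 0
s16: b16⊕b17⊕b18⊕b19⊕b20⊕b21⊕b22⊕b23⊕b24⊕b25⊕b26⊕b27⊕b28⊕b29⊕b30⊕b31 = 1⊕1⊕0⊕1⊕1⊕0⊕0⊕0⊕1⊕0⊕0⊕1⊕1⊕0⊕1⊕0 = 0
Syndrome (s16...s1) = 00001 → position 1.
Overall parity (XOR of all 32 bits, including p0): 1⊕1⊕1⊕1⊕1⊕0⊕1⊕0⊕0⊕0⊕1⊕0⊕1⊕1⊕0⊕1⊕1⊕1⊕0⊕1⊕1⊕0⊕0⊕0⊕1⊕0⊕0⊕1⊕1⊕0⊕1⊕0 = 0
Overall=0, syndrome position=1 → double-bit error detected (uncorrectable).

double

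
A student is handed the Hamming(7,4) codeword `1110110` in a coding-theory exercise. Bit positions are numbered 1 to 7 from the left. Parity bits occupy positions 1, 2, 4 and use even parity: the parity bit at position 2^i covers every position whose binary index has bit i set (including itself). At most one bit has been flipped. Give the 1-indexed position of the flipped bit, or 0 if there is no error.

3

s1: b1⊕b3⊕b5⊕b7 = 1⊕1⊕1⊕0 = 1
s2: b2⊕b3⊕b6⊕b7 = 1⊕1⊕1⊕0 = 1
s4: b4⊕b5⊕b6⊕b7 = 0⊕1⊕1⊕0 = 0
Syndrome (s4...s1) = 011 → position 3.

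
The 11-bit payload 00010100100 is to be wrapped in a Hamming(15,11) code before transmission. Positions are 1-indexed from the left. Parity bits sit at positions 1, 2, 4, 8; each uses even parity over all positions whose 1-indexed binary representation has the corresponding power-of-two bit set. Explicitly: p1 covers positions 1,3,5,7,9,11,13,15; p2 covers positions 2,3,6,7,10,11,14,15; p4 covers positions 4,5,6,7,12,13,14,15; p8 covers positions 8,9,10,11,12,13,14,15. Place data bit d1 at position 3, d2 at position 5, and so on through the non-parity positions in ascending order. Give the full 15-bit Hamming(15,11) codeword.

000000100100100

Place data bits at non-power-of-two positions: b3=0, b5=0, b6=0, b7=1, b9=0, b10=1, b11=0, b12=0, b13=1, b14=0, b15=0.
p1 = XOR of data positions {3,5,7,9,11,13,15} = 0⊕0⊕1⊕0⊕0⊕1⊕0 = 0
p2 = XOR of data positions {3,6,7,10,11,14,15} = 0⊕0⊕1⊕1⊕0⊕0⊕0 = 0
p4 = XOR of data positions {5,6,7,12,13,14,15} = 0⊕0⊕1⊕0⊕1⊕0⊕0 = 0
p8 = XOR of data positions {9,10,11,12,13,14,15} = 0⊕1⊕0⊕0⊕1⊕0⊕0 = 0
Codeword b1..b15 = 000000100100100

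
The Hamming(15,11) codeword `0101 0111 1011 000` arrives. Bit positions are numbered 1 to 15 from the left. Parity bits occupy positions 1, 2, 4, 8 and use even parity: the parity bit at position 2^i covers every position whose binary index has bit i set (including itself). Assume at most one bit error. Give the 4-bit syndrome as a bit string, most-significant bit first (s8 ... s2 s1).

0001

s1: b1⊕b3⊕b5⊕b7⊕b9⊕b11⊕b13⊕b15 = 0⊕0⊕0⊕1⊕1⊕1⊕0⊕0 = 1
s2: b2⊕b3⊕b6⊕b7⊕b10⊕b11⊕b14⊕b15 = 1⊕0⊕1⊕1⊕0⊕1⊕0⊕0 = 0
s4: b4⊕b5⊕b6⊕b7⊕b12⊕b13⊕b14⊕b15 = 1⊕0⊕1⊕1⊕1⊕0⊕0⊕0 = 0
s8: b8⊕b9⊕b10⊕b11⊕b12⊕b13⊕b14⊕b15 = 1⊕1⊕0⊕1⊕1⊕0⊕0⊕0 = 0
Syndrome (s8...s1) = 0001 → position 1.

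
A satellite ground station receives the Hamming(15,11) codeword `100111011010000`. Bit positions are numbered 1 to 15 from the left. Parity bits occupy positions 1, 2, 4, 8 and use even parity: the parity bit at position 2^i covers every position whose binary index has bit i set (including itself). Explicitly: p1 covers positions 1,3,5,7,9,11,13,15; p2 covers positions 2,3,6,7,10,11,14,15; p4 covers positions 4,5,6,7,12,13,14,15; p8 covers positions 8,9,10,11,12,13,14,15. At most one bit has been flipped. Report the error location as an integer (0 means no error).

12

s1: b1⊕b3⊕b5⊕b7⊕b9⊕b11⊕b13⊕b15 = 1⊕0⊕1⊕0⊕1⊕1⊕0⊕0 = 0
s2: b2⊕b3⊕b6⊕b7⊕b10⊕b11⊕b14⊕b15 = 0⊕0⊕1⊕0⊕0⊕1⊕0⊕0 = 0
s4: b4⊕b5⊕b6⊕b7⊕b12⊕b13⊕b14⊕b15 = 1⊕1⊕1⊕0⊕0⊕0⊕0⊕0 = 1
s8: b8⊕b9⊕b10⊕b11⊕b12⊕b13⊕b14⊕b15 = 1⊕1⊕0⊕1⊕0⊕0⊕0⊕0 = 1
Syndrome (s8...s1) = 1100 → position 12.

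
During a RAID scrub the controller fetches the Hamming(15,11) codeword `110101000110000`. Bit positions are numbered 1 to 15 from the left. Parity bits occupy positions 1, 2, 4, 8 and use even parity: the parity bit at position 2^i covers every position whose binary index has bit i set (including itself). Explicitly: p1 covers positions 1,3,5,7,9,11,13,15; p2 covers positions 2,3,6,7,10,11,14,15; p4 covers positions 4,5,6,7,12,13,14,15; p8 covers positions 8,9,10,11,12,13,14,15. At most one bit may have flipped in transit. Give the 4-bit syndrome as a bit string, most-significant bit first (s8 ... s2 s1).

0000

s1: b1⊕b3⊕b5⊕b7⊕b9⊕b11⊕b13⊕b15 = 1⊕0⊕0⊕0⊕0⊕1⊕0⊕0 = 0
s2: b2⊕b3⊕b6⊕b7⊕b10⊕b11⊕b14⊕b15 = 1⊕0⊕1⊕0⊕1⊕1⊕0⊕0 = 0
s4: b4⊕b5⊕b6⊕b7⊕b12⊕b13⊕b14⊕b15 = 1⊕0⊕1⊕0⊕0⊕0⊕0⊕0 = 0
s8: b8⊕b9⊕b10⊕b11⊕b12⊕b13⊕b14⊕b15 = 0⊕0⊕1⊕1⊕0⊕0⊕0⊕0 = 0
Syndrome (s8...s1) = 0000 → position 0 (no error).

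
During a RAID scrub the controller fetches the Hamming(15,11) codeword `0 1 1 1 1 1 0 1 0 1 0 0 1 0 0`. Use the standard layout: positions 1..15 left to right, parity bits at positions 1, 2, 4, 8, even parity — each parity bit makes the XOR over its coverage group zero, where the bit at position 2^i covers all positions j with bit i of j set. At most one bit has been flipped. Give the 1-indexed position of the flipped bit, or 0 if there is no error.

9

s1: b1⊕b3⊕b5⊕b7⊕b9⊕b11⊕b13⊕b15 = 0⊕1⊕1⊕0⊕0⊕0⊕1⊕0 = 1
s2: b2⊕b3⊕b6⊕b7⊕b10⊕b11⊕b14⊕b15 = 1⊕1⊕1⊕0⊕1⊕0⊕0⊕0 = 0
s4: b4⊕b5⊕b6⊕b7⊕b12⊕b13⊕b14⊕b15 = 1⊕1⊕1⊕0⊕0⊕1⊕0⊕0 = 0
s8: b8⊕b9⊕b10⊕b11⊕b12⊕b13⊕b14⊕b15 = 1⊕0⊕1⊕0⊕0⊕1⊕0⊕0 = 1
Syndrome (s8...s1) = 1001 → position 9.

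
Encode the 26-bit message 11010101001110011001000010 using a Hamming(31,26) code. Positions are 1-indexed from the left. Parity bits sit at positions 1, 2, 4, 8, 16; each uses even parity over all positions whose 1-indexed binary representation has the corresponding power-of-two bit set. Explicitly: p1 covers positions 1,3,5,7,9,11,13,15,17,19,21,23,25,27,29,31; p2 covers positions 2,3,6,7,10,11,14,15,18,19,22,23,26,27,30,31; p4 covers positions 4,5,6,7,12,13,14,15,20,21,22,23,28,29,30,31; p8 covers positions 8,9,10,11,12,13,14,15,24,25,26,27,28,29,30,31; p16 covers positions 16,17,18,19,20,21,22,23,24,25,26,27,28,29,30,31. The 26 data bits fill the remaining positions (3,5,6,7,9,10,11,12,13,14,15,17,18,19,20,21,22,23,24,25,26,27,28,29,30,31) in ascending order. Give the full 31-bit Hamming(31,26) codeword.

Place data bits at non-power-of-two positions: b3=1, b5=1, b6=0, b7=1, b9=0, b10=1, b11=0, b12=1, b13=0, b14=0, b15=1, b17=1, b18=1, b19=0, b20=0, b21=1, b22=1, b23=0, b24=0, b25=1, b26=0, b27=0, b28=0, b29=0, b30=1, b31=0.
p1 = XOR of data positions {3,5,7,9,11,13,15,17,19,21,23,25,27,29,31} = 1⊕1⊕1⊕0⊕0⊕0⊕1⊕1⊕0⊕1⊕0⊕1⊕0⊕0⊕0 = 1
p2 = XOR of data positions {3,6,7,10,11,14,15,18,19,22,23,26,27,30,31} = 1⊕0⊕1⊕1⊕0⊕0⊕1⊕1⊕0⊕1⊕0⊕0⊕0⊕1⊕0 = 1
p4 = XOR of data positions {5,6,7,12,13,14,15,20,21,22,23,28,29,30,31} = 1⊕0⊕1⊕1⊕0⊕0⊕1⊕0⊕1⊕1⊕0⊕0⊕0⊕1⊕0 = 1
p8 = XOR of data positions {9,10,11,12,13,14,15,24,25,26,27,28,29,30,31} = 0⊕1⊕0⊕1⊕0⊕0⊕1⊕0⊕1⊕0⊕0⊕0⊕0⊕1⊕0 = 1
p16 = XOR of data positions {17,18,19,20,21,22,23,24,25,26,27,28,29,30,31} = 1⊕1⊕0⊕0⊕1⊕1⊕0⊕0⊕1⊕0⊕0⊕0⊕0⊕1⊕0 = 0
Codeword b1..b31 = 1111101101010010110011001000010

1111101101010010110011001000010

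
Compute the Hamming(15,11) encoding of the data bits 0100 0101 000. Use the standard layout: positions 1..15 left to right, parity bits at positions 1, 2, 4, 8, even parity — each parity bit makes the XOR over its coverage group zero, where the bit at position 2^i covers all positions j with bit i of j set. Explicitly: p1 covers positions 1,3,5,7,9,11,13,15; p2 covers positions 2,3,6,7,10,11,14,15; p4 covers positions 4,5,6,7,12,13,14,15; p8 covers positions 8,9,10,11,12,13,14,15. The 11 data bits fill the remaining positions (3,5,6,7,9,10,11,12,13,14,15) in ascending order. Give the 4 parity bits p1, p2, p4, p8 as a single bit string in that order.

1100

Place data bits at non-power-of-two positions: b3=0, b5=1, b6=0, b7=0, b9=0, b10=1, b11=0, b12=1, b13=0, b14=0, b15=0.
p1 = XOR of data positions {3,5,7,9,11,13,15} = 0⊕1⊕0⊕0⊕0⊕0⊕0 = 1
p2 = XOR of data positions {3,6,7,10,11,14,15} = 0⊕0⊕0⊕1⊕0⊕0⊕0 = 1
p4 = XOR of data positions {5,6,7,12,13,14,15} = 1⊕0⊕0⊕1⊕0⊕0⊕0 = 0
p8 = XOR of data positions {9,10,11,12,13,14,15} = 0⊕1⊕0⊕1⊕0⊕0⊕0 = 0
Parity bits p1,p2,p4,p8 = 1100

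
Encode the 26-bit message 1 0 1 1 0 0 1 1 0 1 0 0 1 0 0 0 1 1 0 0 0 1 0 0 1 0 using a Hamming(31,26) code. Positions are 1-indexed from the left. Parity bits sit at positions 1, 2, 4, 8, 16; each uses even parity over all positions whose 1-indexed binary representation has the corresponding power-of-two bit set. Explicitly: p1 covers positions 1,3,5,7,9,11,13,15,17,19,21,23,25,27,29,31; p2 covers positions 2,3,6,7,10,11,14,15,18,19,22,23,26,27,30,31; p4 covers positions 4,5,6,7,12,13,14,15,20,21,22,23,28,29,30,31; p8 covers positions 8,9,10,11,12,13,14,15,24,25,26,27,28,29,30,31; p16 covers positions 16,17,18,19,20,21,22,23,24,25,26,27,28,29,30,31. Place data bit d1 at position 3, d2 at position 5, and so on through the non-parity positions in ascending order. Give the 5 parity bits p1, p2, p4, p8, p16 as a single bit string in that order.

10111

Place data bits at non-power-of-two positions: b3=1, b5=0, b6=1, b7=1, b9=0, b10=0, b11=1, b12=1, b13=0, b14=1, b15=0, b17=0, b18=1, b19=0, b20=0, b21=0, b22=1, b23=1, b24=0, b25=0, b26=0, b27=1, b28=0, b29=0, b30=1, b31=0.
p1 = XOR of data positions {3,5,7,9,11,13,15,17,19,21,23,25,27,29,31} = 1⊕0⊕1⊕0⊕1⊕0⊕0⊕0⊕0⊕0⊕1⊕0⊕1⊕0⊕0 = 1
p2 = XOR of data positions {3,6,7,10,11,14,15,18,19,22,23,26,27,30,31} = 1⊕1⊕1⊕0⊕1⊕1⊕0⊕1⊕0⊕1⊕1⊕0⊕1⊕1⊕0 = 0
p4 = XOR of data positions {5,6,7,12,13,14,15,20,21,22,23,28,29,30,31} = 0⊕1⊕1⊕1⊕0⊕1⊕0⊕0⊕0⊕1⊕1⊕0⊕0⊕1⊕0 = 1
p8 = XOR of data positions {9,10,11,12,13,14,15,24,25,26,27,28,29,30,31} = 0⊕0⊕1⊕1⊕0⊕1⊕0⊕0⊕0⊕0⊕1⊕0⊕0⊕1⊕0 = 1
p16 = XOR of data positions {17,18,19,20,21,22,23,24,25,26,27,28,29,30,31} = 0⊕1⊕0⊕0⊕0⊕1⊕1⊕0⊕0⊕0⊕1⊕0⊕0⊕1⊕0 = 1
Parity bits p1,p2,p4,p8,p16 = 10111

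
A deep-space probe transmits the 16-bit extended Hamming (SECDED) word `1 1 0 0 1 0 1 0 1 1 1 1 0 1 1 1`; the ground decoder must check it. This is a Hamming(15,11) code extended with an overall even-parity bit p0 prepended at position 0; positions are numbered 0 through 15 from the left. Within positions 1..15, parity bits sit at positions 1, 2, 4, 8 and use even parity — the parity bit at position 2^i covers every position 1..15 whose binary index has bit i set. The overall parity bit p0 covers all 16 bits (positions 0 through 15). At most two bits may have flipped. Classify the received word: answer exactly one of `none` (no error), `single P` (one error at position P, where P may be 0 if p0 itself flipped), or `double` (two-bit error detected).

single 15

s1: b1⊕b3⊕b5⊕b7⊕b9⊕b11⊕b13⊕b15 = 1⊕0⊕0⊕0⊕1⊕1⊕1⊕1 = 1
s2: b2⊕b3⊕b6⊕b7⊕b10⊕b11⊕b14⊕b15 = 0⊕0⊕1⊕0⊕1⊕1⊕1⊕1 = 1
s4: b4⊕b5⊕b6⊕b7⊕b12⊕b13⊕b14⊕b15 = 1⊕0⊕1⊕0⊕0⊕1⊕1⊕1 = 1
s8: b8⊕b9⊕b10⊕b11⊕b12⊕b13⊕b14⊕b15 = 1⊕1⊕1⊕1⊕0⊕1⊕1⊕1 = 1
Syndrome (s8...s1) = 1111 → position 15.
Overall parity (XOR of all 16 bits, including p0): 1⊕1⊕0⊕0⊕1⊕0⊕1⊕0⊕1⊕1⊕1⊕1⊕0⊕1⊕1⊕1 = 1
Overall=1, syndrome position=15 → single-bit error at position 15.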